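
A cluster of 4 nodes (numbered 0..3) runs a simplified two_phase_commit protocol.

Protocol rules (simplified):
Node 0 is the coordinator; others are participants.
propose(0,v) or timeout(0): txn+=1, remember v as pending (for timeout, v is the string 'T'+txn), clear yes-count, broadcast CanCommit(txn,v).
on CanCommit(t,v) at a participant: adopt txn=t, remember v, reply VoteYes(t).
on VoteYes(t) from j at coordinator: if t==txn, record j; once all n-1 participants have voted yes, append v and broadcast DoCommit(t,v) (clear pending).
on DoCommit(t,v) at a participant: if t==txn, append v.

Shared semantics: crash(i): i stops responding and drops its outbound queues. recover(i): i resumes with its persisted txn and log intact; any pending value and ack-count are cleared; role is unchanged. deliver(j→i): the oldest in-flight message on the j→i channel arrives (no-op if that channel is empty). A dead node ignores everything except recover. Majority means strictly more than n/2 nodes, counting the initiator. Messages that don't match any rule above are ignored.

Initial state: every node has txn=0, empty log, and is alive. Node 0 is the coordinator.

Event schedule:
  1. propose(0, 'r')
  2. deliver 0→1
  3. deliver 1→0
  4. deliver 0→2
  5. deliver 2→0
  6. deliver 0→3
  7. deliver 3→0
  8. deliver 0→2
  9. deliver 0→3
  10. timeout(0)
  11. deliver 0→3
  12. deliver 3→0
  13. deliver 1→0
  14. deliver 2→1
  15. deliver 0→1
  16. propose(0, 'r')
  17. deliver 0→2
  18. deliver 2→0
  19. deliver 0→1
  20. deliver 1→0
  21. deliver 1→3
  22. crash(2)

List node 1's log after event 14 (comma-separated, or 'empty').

empty

1. propose(0,'r'):  <0:coor t1 ->
2. deliver 0→1:  <1:part t1 ->
3. deliver 1→0:  nop
4. deliver 0→2:  <2:part t1 ->
5. deliver 2→0:  nop
6. deliver 0→3:  <3:part t1 ->
7. deliver 3→0:  <0:coor t1 r>
8. deliver 0→2:  <2:part t1 r>
9. deliver 0→3:  <3:part t1 r>
10. timeout(0):  <0:coor t2 r>
11. deliver 0→3:  <3:part t2 r>
12. deliver 3→0:  nop
13. deliver 1→0:  nop
14. deliver 2→1:  nop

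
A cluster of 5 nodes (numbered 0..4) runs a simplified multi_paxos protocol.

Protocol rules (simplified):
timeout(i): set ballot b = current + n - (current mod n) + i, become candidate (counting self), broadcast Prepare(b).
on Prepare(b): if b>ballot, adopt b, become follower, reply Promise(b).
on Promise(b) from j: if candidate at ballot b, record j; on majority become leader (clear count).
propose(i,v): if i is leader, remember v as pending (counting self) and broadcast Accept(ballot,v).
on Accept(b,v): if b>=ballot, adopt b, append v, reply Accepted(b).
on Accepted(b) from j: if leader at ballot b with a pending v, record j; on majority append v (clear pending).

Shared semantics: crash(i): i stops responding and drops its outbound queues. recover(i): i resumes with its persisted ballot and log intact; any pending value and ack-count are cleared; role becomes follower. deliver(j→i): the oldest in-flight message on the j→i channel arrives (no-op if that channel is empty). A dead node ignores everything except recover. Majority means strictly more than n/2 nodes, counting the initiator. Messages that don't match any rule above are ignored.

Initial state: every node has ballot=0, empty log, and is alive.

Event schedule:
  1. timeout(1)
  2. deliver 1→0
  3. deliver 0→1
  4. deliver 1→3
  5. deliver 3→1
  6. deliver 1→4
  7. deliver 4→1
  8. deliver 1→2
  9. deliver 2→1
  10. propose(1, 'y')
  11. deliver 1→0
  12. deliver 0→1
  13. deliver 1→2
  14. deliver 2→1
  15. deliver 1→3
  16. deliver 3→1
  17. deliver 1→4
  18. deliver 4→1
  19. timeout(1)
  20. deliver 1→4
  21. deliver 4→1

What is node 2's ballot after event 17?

6

1. timeout(1):  <1:cand b6 ->
2. deliver 1→0:  <0:foll b6 ->
3. deliver 0→1:  nop
4. deliver 1→3:  <3:foll b6 ->
5. deliver 3→1:  <1:lead b6 ->
6. deliver 1→4:  <4:foll b6 ->
7. deliver 4→1:  nop
8. deliver 1→2:  <2:foll b6 ->
9. deliver 2→1:  nop
10. propose(1,'y'):  nop
11. deliver 1→0:  <0:foll b6 y>
12. deliver 0→1:  nop
13. deliver 1→2:  <2:foll b6 y>
14. deliver 2→1:  <1:lead b6 y>
15. deliver 1→3:  <3:foll b6 y>
16. deliver 3→1:  nop
17. deliver 1→4:  <4:foll b6 y>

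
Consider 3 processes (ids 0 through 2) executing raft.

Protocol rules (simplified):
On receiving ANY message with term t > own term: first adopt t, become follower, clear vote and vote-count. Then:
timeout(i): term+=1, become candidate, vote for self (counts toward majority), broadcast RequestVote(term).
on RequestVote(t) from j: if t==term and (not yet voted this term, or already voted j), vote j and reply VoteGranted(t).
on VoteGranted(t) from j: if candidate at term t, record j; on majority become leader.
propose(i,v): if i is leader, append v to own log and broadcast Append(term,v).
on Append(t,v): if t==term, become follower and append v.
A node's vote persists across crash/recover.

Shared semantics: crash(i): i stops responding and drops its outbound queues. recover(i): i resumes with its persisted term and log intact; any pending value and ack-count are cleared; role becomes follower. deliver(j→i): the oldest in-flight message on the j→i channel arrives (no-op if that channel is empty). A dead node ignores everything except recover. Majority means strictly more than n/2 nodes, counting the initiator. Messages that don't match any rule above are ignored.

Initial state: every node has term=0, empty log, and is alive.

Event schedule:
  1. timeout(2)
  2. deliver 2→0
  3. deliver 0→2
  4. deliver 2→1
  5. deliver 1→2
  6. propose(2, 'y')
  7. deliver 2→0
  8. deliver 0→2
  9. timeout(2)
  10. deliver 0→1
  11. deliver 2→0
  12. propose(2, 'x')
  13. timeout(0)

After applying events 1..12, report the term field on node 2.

2

e1 timeout(2): 2[cand,t=1,-]
e2 deliver 2→0: 0[foll,t=1,-]
e3 deliver 0→2: 2[lead,t=1,-]
e4 deliver 2→1: 1[foll,t=1,-]
e5 deliver 1→2: ·
e6 propose(2,'y'): 2[lead,t=1,y]
e7 deliver 2→0: 0[foll,t=1,y]
e8 deliver 0→2: ·
e9 timeout(2): 2[cand,t=2,y]
e10 deliver 0→1: ·
e11 deliver 2→0: 0[foll,t=2,y]
e12 propose(2,'x'): ·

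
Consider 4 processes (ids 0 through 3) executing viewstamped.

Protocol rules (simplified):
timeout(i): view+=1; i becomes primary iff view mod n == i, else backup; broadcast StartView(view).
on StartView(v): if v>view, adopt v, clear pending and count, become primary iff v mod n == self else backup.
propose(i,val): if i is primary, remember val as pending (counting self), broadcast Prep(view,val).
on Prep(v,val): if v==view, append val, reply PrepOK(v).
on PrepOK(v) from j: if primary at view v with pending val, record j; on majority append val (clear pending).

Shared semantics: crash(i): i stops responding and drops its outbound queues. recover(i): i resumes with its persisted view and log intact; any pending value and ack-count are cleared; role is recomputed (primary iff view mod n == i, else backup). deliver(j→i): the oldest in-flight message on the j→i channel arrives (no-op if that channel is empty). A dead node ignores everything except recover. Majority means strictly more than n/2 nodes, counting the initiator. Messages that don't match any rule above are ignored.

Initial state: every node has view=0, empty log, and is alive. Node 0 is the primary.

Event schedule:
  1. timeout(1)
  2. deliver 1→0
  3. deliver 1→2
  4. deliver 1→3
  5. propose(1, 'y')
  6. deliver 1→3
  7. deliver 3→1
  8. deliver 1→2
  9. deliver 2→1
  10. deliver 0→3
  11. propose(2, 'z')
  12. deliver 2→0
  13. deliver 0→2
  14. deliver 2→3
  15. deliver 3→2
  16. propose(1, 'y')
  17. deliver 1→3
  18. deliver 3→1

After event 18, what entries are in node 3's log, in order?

y,y

1. timeout(1):  <1:prim v1 ->
2. deliver 1→0:  <0:back v1 ->
3. deliver 1→2:  <2:back v1 ->
4. deliver 1→3:  <3:back v1 ->
5. propose(1,'y'):  nop
6. deliver 1→3:  <3:back v1 y>
7. deliver 3→1:  nop
8. deliver 1→2:  <2:back v1 y>
9. deliver 2→1:  <1:prim v1 y>
10. deliver 0→3:  nop
11. propose(2,'z'):  nop
12. deliver 2→0:  nop
13. deliver 0→2:  nop
14. deliver 2→3:  nop
15. deliver 3→2:  nop
16. propose(1,'y'):  nop
17. deliver 1→3:  <3:back v1 y,y>
18. deliver 3→1:  nop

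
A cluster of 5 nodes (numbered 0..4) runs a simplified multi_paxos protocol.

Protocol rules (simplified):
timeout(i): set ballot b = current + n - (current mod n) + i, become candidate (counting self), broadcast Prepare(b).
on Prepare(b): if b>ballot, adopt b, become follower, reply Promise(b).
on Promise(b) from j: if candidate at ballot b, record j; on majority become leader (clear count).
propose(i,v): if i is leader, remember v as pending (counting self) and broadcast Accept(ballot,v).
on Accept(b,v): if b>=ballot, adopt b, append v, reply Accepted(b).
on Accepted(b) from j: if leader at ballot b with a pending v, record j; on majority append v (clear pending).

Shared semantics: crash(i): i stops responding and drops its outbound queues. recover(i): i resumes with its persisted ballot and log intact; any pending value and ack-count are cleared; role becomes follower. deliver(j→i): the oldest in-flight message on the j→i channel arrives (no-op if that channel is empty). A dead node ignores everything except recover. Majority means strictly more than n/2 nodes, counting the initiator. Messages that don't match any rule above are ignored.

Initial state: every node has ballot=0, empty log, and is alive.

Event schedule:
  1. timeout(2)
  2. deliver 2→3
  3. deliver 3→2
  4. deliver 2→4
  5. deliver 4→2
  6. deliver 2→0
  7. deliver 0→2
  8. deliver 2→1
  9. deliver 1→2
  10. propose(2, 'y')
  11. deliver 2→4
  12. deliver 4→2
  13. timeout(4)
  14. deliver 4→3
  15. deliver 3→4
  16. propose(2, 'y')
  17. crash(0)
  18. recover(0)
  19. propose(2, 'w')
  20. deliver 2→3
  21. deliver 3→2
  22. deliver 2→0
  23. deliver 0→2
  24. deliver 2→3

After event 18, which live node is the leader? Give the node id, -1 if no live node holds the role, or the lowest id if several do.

e1 timeout(2): 2[cand,b=7,-]
e2 deliver 2→3: 3[foll,b=7,-]
e3 deliver 3→2: ·
e4 deliver 2→4: 4[foll,b=7,-]
e5 deliver 4→2: 2[lead,b=7,-]
e6 deliver 2→0: 0[foll,b=7,-]
e7 deliver 0→2: ·
e8 deliver 2→1: 1[foll,b=7,-]
e9 deliver 1→2: ·
e10 propose(2,'y'): ·
e11 deliver 2→4: 4[foll,b=7,y]
e12 deliver 4→2: ·
e13 timeout(4): 4[cand,b=14,y]
e14 deliver 4→3: 3[foll,b=14,-]
e15 deliver 3→4: ·
e16 propose(2,'y'): ·
e17 crash(0): 0[✗foll,b=7,-]
e18 recover(0): 0[foll,b=7,-]

2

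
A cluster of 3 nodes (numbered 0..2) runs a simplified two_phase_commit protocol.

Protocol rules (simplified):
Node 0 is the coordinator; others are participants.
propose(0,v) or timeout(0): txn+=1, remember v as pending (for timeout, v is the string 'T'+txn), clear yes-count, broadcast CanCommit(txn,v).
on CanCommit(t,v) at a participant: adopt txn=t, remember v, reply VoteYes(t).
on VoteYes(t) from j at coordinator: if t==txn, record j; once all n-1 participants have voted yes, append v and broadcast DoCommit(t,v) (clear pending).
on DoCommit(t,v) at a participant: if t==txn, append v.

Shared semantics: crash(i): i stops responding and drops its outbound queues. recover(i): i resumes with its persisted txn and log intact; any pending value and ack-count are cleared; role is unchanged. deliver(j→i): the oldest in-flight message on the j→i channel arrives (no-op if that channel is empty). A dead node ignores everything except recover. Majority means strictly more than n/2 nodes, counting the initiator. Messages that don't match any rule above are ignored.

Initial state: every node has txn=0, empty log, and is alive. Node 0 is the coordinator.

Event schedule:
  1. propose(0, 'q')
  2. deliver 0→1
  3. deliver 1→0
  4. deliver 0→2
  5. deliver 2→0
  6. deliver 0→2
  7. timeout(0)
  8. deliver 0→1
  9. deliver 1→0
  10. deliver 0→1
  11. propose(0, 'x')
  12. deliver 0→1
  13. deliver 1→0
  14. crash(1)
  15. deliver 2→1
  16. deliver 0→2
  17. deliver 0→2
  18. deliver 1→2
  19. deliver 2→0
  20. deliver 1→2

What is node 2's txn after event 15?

[1] propose(0,'q') → N0(coor t1 [-])
[2] deliver 0→1 → N1(part t1 [-])
[3] deliver 1→0 → ∅
[4] deliver 0→2 → N2(part t1 [-])
[5] deliver 2→0 → N0(coor t1 [q])
[6] deliver 0→2 → N2(part t1 [q])
[7] timeout(0) → N0(coor t2 [q])
[8] deliver 0→1 → N1(part t1 [q])
[9] deliver 1→0 → ∅
[10] deliver 0→1 → N1(part t2 [q])
[11] propose(0,'x') → N0(coor t3 [q])
[12] deliver 0→1 → N1(part t3 [q])
[13] deliver 1→0 → ∅
[14] crash(1) → N1(✗part t3 [q])
[15] deliver 2→1 → ∅

1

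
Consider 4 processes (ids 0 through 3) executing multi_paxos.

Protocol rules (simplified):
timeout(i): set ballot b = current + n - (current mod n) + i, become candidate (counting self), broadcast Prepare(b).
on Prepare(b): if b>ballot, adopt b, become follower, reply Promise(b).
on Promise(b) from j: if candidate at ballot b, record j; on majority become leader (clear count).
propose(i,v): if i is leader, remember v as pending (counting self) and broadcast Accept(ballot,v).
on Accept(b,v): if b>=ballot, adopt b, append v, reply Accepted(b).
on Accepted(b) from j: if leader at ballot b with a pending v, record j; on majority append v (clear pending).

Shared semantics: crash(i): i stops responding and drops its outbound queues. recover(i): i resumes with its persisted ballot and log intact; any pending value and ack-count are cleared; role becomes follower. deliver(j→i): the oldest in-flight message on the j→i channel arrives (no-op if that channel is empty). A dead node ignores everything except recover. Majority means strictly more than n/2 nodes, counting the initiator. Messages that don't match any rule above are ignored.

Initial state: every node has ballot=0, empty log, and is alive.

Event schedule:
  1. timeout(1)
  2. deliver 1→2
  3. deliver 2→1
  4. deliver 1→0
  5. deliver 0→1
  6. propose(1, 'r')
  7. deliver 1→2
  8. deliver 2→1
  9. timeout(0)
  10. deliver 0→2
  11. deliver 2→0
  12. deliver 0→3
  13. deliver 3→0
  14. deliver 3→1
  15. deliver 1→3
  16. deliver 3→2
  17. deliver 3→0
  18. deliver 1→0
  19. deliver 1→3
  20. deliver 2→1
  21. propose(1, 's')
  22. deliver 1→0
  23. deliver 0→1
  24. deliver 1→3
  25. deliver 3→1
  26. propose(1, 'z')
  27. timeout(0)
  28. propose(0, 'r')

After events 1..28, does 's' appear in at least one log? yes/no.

step 1 timeout(1): 1={cand,b=5,log=-}
step 2 deliver 1→2: 2={foll,b=5,log=-}
step 3 deliver 2→1: —
step 4 deliver 1→0: 0={foll,b=5,log=-}
step 5 deliver 0→1: 1={lead,b=5,log=-}
step 6 propose(1,'r'): —
step 7 deliver 1→2: 2={foll,b=5,log=r}
step 8 deliver 2→1: —
step 9 timeout(0): 0={cand,b=8,log=-}
step 10 deliver 0→2: 2={foll,b=8,log=r}
step 11 deliver 2→0: —
step 12 deliver 0→3: 3={foll,b=8,log=-}
step 13 deliver 3→0: 0={lead,b=8,log=-}
step 14 deliver 3→1: —
step 15 deliver 1→3: —
step 16 deliver 3→2: —
step 17 deliver 3→0: —
step 18 deliver 1→0: —
step 19 deliver 1→3: —
step 20 deliver 2→1: —
step 21 propose(1,'s'): —
step 22 deliver 1→0: —
step 23 deliver 0→1: 1={foll,b=8,log=-}
step 24 deliver 1→3: —
step 25 deliver 3→1: —
step 26 propose(1,'z'): —
step 27 timeout(0): 0={cand,b=12,log=-}
step 28 propose(0,'r'): —

no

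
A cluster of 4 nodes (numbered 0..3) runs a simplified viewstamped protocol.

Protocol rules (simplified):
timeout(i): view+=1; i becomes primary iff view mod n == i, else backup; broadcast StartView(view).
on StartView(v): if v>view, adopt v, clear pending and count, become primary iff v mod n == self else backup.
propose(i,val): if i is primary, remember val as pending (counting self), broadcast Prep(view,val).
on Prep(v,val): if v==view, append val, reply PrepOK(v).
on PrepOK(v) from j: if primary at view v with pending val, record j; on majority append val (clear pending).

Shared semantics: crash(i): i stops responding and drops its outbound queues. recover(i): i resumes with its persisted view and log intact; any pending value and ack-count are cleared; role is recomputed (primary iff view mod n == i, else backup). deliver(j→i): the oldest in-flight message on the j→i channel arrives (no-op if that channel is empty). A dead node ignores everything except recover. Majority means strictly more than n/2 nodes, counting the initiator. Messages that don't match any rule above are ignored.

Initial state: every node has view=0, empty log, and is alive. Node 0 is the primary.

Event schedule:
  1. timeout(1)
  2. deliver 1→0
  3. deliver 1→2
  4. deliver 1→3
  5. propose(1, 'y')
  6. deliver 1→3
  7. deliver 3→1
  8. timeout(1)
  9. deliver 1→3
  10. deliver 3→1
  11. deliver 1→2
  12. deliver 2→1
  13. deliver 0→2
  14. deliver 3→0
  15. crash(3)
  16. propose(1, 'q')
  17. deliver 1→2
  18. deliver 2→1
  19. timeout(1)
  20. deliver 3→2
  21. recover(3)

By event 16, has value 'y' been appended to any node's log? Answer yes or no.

yes

e1 timeout(1): 1[prim,v=1,-]
e2 deliver 1→0: 0[back,v=1,-]
e3 deliver 1→2: 2[back,v=1,-]
e4 deliver 1→3: 3[back,v=1,-]
e5 propose(1,'y'): ·
e6 deliver 1→3: 3[back,v=1,y]
e7 deliver 3→1: ·
e8 timeout(1): 1[back,v=2,-]
e9 deliver 1→3: 3[back,v=2,y]
e10 deliver 3→1: ·
e11 deliver 1→2: 2[back,v=1,y]
e12 deliver 2→1: ·
e13 deliver 0→2: ·
e14 deliver 3→0: ·
e15 crash(3): 3[✗back,v=2,y]
e16 propose(1,'q'): ·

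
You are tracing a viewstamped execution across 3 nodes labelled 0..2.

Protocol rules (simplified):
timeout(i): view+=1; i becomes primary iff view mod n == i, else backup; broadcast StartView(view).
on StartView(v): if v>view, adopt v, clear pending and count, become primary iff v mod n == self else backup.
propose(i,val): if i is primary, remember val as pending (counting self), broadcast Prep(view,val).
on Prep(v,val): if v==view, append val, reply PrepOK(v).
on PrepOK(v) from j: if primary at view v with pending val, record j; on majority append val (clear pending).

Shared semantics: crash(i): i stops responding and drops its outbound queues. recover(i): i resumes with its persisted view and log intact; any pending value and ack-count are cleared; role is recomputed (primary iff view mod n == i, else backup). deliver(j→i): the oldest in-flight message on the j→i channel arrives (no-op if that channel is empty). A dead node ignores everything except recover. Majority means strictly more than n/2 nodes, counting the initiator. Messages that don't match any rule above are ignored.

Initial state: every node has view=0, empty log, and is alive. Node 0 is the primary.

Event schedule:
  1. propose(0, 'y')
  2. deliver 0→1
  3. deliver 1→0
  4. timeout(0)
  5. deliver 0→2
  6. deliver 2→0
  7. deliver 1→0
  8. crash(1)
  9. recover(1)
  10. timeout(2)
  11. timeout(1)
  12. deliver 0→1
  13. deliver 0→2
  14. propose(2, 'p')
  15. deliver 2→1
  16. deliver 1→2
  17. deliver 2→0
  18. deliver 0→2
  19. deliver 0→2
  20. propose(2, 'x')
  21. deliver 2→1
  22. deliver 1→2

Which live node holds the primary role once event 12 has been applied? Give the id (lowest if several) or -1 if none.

1

e1 propose(0,'y'): ·
e2 deliver 0→1: 1[back,v=0,y]
e3 deliver 1→0: 0[prim,v=0,y]
e4 timeout(0): 0[back,v=1,y]
e5 deliver 0→2: 2[back,v=0,y]
e6 deliver 2→0: ·
e7 deliver 1→0: ·
e8 crash(1): 1[✗back,v=0,y]
e9 recover(1): 1[back,v=0,y]
e10 timeout(2): 2[back,v=1,y]
e11 timeout(1): 1[prim,v=1,y]
e12 deliver 0→1: ·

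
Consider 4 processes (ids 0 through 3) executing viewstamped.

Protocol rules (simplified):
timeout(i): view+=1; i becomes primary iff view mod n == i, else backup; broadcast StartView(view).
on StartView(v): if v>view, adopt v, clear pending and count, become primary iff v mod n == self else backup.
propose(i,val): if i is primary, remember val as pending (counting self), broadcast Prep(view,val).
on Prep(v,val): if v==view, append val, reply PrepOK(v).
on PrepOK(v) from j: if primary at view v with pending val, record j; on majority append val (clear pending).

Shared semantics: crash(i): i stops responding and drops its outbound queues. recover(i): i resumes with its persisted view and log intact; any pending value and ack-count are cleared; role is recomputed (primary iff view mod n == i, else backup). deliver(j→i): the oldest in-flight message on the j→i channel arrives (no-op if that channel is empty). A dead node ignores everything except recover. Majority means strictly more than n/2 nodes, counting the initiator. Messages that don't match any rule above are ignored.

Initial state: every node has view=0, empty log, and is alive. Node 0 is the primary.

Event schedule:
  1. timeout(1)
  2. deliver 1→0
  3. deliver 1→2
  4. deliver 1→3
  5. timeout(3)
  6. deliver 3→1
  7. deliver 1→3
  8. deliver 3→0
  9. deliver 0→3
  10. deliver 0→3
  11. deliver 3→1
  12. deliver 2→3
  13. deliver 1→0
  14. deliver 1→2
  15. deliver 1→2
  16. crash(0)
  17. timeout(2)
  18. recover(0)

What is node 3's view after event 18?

2

[1] timeout(1) → N1(prim v1 [-])
[2] deliver 1→0 → N0(back v1 [-])
[3] deliver 1→2 → N2(back v1 [-])
[4] deliver 1→3 → N3(back v1 [-])
[5] timeout(3) → N3(back v2 [-])
[6] deliver 3→1 → N1(back v2 [-])
[7] deliver 1→3 → ∅
[8] deliver 3→0 → N0(back v2 [-])
[9] deliver 0→3 → ∅
[10] deliver 0→3 → ∅
[11] deliver 3→1 → ∅
[12] deliver 2→3 → ∅
[13] deliver 1→0 → ∅
[14] deliver 1→2 → ∅
[15] deliver 1→2 → ∅
[16] crash(0) → N0(✗back v2 [-])
[17] timeout(2) → N2(prim v2 [-])
[18] recover(0) → N0(back v2 [-])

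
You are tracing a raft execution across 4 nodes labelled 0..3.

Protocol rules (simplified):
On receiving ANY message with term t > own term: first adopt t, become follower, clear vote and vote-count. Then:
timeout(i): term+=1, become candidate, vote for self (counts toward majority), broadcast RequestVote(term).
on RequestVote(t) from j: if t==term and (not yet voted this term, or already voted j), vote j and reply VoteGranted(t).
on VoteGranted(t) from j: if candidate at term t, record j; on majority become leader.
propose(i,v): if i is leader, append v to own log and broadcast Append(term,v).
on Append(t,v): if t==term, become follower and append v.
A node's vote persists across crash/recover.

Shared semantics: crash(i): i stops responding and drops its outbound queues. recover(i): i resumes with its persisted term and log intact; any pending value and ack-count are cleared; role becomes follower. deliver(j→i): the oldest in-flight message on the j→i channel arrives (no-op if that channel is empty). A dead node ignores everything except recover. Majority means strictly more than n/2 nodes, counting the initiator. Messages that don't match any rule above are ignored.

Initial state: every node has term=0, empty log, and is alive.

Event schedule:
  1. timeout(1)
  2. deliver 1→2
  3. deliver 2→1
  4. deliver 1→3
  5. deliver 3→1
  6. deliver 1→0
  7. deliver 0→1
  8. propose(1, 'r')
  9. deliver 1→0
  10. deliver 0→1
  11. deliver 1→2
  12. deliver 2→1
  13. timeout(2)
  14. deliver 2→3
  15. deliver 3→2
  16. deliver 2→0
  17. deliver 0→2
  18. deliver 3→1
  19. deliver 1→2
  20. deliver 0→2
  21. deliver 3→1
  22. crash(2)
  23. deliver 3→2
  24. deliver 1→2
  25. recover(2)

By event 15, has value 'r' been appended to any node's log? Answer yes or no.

[1] timeout(1) → N1(cand t1 [-])
[2] deliver 1→2 → N2(foll t1 [-])
[3] deliver 2→1 → ∅
[4] deliver 1→3 → N3(foll t1 [-])
[5] deliver 3→1 → N1(lead t1 [-])
[6] deliver 1→0 → N0(foll t1 [-])
[7] deliver 0→1 → ∅
[8] propose(1,'r') → N1(lead t1 [r])
[9] deliver 1→0 → N0(foll t1 [r])
[10] deliver 0→1 → ∅
[11] deliver 1→2 → N2(foll t1 [r])
[12] deliver 2→1 → ∅
[13] timeout(2) → N2(cand t2 [r])
[14] deliver 2→3 → N3(foll t2 [-])
[15] deliver 3→2 → ∅

yes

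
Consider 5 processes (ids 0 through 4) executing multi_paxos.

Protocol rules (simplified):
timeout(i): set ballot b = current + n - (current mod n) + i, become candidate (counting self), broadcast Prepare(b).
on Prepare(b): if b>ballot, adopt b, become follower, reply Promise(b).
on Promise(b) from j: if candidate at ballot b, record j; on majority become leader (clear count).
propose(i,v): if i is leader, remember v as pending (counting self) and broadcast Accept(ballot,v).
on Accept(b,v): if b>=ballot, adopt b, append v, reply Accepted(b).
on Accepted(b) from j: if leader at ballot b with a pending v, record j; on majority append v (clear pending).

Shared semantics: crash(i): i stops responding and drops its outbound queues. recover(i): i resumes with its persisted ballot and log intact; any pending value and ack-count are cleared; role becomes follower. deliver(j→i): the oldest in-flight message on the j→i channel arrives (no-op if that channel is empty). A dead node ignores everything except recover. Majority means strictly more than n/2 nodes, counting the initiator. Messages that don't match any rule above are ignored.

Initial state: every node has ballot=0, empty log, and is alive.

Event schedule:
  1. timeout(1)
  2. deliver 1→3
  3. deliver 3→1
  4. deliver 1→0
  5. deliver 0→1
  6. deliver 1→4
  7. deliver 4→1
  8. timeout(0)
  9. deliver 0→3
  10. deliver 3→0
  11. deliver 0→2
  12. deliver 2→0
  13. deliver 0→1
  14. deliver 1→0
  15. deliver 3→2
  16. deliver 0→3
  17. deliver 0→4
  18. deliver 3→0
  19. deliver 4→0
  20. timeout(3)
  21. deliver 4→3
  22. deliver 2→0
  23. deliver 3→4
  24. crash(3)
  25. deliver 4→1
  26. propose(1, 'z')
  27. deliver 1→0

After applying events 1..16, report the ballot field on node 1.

after 1 — timeout(1): n1:cand/b6/[-]
after 2 — deliver 1→3: n3:foll/b6/[-]
after 3 — deliver 3→1: ·
after 4 — deliver 1→0: n0:foll/b6/[-]
after 5 — deliver 0→1: n1:lead/b6/[-]
after 6 — deliver 1→4: n4:foll/b6/[-]
after 7 — deliver 4→1: ·
after 8 — timeout(0): n0:cand/b10/[-]
after 9 — deliver 0→3: n3:foll/b10/[-]
after 10 — deliver 3→0: ·
after 11 — deliver 0→2: n2:foll/b10/[-]
after 12 — deliver 2→0: n0:lead/b10/[-]
after 13 — deliver 0→1: n1:foll/b10/[-]
after 14 — deliver 1→0: ·
after 15 — deliver 3→2: ·
after 16 — deliver 0→3: ·

10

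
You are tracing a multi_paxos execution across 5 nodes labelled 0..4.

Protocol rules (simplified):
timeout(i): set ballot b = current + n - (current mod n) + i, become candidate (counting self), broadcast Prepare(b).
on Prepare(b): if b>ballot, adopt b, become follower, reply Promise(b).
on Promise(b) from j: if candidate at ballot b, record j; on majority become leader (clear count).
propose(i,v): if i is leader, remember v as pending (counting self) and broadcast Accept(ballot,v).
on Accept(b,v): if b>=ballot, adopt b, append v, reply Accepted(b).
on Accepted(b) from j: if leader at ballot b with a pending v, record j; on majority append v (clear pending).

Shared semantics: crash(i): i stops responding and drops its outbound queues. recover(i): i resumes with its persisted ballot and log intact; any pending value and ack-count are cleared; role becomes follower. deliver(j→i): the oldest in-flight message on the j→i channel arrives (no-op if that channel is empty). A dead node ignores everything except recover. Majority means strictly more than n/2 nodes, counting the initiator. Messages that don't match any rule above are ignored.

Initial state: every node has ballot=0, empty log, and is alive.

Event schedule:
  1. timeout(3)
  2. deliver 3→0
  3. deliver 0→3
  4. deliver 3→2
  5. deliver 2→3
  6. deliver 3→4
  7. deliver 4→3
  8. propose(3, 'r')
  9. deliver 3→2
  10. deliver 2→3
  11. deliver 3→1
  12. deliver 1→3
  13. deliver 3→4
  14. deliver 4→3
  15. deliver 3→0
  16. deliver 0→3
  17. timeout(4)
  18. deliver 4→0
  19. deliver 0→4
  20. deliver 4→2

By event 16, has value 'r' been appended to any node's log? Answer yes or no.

yes

after 1 — timeout(3): n3:cand/b8/[-]
after 2 — deliver 3→0: n0:foll/b8/[-]
after 3 — deliver 0→3: ·
after 4 — deliver 3→2: n2:foll/b8/[-]
after 5 — deliver 2→3: n3:lead/b8/[-]
after 6 — deliver 3→4: n4:foll/b8/[-]
after 7 — deliver 4→3: ·
after 8 — propose(3,'r'): ·
after 9 — deliver 3→2: n2:foll/b8/[r]
after 10 — deliver 2→3: ·
after 11 — deliver 3→1: n1:foll/b8/[-]
after 12 — deliver 1→3: ·
after 13 — deliver 3→4: n4:foll/b8/[r]
after 14 — deliver 4→3: n3:lead/b8/[r]
after 15 — deliver 3→0: n0:foll/b8/[r]
after 16 — deliver 0→3: ·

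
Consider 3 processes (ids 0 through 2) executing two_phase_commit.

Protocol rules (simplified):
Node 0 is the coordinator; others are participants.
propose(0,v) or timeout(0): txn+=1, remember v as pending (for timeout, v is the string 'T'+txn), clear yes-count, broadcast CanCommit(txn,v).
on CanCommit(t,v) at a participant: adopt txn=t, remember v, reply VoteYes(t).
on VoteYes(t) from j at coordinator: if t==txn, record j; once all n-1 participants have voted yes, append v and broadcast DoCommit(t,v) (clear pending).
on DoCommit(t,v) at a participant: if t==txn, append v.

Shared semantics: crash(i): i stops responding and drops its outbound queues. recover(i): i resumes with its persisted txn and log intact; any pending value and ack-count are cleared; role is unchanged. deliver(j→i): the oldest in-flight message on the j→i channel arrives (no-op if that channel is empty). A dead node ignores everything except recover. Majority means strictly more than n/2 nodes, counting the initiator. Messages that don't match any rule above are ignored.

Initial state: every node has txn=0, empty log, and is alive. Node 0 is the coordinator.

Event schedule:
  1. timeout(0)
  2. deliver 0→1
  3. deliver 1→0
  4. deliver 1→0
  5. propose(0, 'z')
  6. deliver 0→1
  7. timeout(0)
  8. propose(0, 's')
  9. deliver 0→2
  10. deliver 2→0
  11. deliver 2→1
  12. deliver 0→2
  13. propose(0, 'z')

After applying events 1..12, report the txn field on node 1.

2

after 1 — timeout(0): n0:coor/t1/[-]
after 2 — deliver 0→1: n1:part/t1/[-]
after 3 — deliver 1→0: ·
after 4 — deliver 1→0: ·
after 5 — propose(0,'z'): n0:coor/t2/[-]
after 6 — deliver 0→1: n1:part/t2/[-]
after 7 — timeout(0): n0:coor/t3/[-]
after 8 — propose(0,'s'): n0:coor/t4/[-]
after 9 — deliver 0→2: n2:part/t1/[-]
after 10 — deliver 2→0: ·
after 11 — deliver 2→1: ·
after 12 — deliver 0→2: n2:part/t2/[-]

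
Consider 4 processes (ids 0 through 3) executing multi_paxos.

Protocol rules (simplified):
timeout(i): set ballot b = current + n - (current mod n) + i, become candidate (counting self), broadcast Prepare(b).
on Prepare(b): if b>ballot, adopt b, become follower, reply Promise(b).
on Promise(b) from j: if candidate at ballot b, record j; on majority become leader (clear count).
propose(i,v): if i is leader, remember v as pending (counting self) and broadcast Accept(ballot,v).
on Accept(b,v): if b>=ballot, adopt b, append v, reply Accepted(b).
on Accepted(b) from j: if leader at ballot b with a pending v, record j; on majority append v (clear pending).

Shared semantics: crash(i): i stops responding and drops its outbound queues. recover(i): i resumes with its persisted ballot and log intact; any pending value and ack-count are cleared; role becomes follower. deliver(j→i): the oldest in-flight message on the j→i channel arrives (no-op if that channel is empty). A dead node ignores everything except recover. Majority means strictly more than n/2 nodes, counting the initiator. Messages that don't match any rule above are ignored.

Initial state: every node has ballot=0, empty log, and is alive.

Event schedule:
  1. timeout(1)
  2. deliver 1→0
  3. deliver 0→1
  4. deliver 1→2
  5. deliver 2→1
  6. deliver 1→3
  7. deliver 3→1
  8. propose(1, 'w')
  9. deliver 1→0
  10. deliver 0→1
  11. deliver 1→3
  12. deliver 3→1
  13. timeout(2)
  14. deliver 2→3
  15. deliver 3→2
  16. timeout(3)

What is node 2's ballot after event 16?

[1] timeout(1) → N1(cand b5 [-])
[2] deliver 1→0 → N0(foll b5 [-])
[3] deliver 0→1 → ∅
[4] deliver 1→2 → N2(foll b5 [-])
[5] deliver 2→1 → N1(lead b5 [-])
[6] deliver 1→3 → N3(foll b5 [-])
[7] deliver 3→1 → ∅
[8] propose(1,'w') → ∅
[9] deliver 1→0 → N0(foll b5 [w])
[10] deliver 0→1 → ∅
[11] deliver 1→3 → N3(foll b5 [w])
[12] deliver 3→1 → N1(lead b5 [w])
[13] timeout(2) → N2(cand b10 [-])
[14] deliver 2→3 → N3(foll b10 [w])
[15] deliver 3→2 → ∅
[16] timeout(3) → N3(cand b15 [w])

10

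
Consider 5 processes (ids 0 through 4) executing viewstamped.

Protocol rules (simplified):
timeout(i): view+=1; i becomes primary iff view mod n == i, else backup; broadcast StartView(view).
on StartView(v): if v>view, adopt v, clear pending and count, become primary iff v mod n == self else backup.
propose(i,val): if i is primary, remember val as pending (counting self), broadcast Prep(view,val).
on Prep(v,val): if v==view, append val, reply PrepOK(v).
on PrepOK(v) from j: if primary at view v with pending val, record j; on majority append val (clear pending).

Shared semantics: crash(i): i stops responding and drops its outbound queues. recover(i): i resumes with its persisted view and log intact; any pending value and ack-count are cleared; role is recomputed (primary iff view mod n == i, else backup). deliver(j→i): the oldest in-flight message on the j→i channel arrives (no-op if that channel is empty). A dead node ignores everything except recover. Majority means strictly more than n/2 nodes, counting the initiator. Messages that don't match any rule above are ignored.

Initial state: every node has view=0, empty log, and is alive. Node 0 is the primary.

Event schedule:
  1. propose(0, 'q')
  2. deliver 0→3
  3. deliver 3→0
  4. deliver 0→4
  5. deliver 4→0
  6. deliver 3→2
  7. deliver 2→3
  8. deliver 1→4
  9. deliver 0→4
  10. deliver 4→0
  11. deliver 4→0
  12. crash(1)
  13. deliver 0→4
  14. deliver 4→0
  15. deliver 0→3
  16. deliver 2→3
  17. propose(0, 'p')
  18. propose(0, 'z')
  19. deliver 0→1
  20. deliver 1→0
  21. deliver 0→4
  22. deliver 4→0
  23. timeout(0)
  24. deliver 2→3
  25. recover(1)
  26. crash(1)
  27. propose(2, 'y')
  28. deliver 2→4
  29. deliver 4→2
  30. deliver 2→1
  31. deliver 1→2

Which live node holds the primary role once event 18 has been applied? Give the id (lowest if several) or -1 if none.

0

e1 propose(0,'q'): ·
e2 deliver 0→3: 3[back,v=0,q]
e3 deliver 3→0: ·
e4 deliver 0→4: 4[back,v=0,q]
e5 deliver 4→0: 0[prim,v=0,q]
e6 deliver 3→2: ·
e7 deliver 2→3: ·
e8 deliver 1→4: ·
e9 deliver 0→4: ·
e10 deliver 4→0: ·
e11 deliver 4→0: ·
e12 crash(1): 1[✗back,v=0,-]
e13 deliver 0→4: ·
e14 deliver 4→0: ·
e15 deliver 0→3: ·
e16 deliver 2→3: ·
e17 propose(0,'p'): ·
e18 propose(0,'z'): ·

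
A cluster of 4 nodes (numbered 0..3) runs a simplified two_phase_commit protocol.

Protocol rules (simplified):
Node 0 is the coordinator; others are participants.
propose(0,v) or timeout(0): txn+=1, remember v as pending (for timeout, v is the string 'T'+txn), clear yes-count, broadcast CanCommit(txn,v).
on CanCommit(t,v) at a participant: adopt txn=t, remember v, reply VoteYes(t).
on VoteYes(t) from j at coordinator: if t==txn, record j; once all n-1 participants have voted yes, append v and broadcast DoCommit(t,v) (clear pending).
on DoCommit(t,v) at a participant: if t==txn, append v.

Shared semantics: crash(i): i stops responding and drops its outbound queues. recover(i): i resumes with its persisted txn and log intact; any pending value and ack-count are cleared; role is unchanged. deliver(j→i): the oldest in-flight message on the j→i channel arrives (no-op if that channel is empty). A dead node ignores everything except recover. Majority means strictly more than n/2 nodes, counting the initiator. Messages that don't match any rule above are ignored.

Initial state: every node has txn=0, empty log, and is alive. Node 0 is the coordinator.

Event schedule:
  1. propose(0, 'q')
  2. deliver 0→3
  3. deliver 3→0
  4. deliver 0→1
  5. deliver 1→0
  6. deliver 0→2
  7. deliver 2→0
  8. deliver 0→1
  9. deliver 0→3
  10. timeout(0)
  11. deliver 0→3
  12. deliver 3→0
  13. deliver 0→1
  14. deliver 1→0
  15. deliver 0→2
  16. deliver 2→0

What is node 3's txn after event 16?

[1] propose(0,'q') → N0(coor t1 [-])
[2] deliver 0→3 → N3(part t1 [-])
[3] deliver 3→0 → ∅
[4] deliver 0→1 → N1(part t1 [-])
[5] deliver 1→0 → ∅
[6] deliver 0→2 → N2(part t1 [-])
[7] deliver 2→0 → N0(coor t1 [q])
[8] deliver 0→1 → N1(part t1 [q])
[9] deliver 0→3 → N3(part t1 [q])
[10] timeout(0) → N0(coor t2 [q])
[11] deliver 0→3 → N3(part t2 [q])
[12] deliver 3→0 → ∅
[13] deliver 0→1 → N1(part t2 [q])
[14] deliver 1→0 → ∅
[15] deliver 0→2 → N2(part t1 [q])
[16] deliver 2→0 → ∅

2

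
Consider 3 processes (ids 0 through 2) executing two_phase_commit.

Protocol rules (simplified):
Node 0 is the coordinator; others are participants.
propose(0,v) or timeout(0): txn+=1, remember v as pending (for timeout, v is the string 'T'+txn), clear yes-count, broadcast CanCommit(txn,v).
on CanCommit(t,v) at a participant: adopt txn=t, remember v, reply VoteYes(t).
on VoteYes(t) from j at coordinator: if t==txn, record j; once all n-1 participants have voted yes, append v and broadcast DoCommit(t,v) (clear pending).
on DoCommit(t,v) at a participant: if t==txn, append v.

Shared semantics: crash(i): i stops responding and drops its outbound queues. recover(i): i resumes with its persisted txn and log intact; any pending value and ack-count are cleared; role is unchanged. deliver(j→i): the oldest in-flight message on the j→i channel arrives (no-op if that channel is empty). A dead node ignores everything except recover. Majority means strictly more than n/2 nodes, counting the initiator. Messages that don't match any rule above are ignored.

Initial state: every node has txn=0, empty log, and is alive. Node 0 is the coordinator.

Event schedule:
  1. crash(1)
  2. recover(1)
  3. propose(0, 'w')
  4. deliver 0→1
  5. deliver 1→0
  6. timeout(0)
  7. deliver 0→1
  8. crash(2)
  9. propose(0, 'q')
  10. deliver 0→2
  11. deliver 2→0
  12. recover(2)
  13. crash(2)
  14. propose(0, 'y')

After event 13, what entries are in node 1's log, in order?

empty

step 1 crash(1): 1={✗part,t=0,log=-}
step 2 recover(1): 1={part,t=0,log=-}
step 3 propose(0,'w'): 0={coor,t=1,log=-}
step 4 deliver 0→1: 1={part,t=1,log=-}
step 5 deliver 1→0: —
step 6 timeout(0): 0={coor,t=2,log=-}
step 7 deliver 0→1: 1={part,t=2,log=-}
step 8 crash(2): 2={✗part,t=0,log=-}
step 9 propose(0,'q'): 0={coor,t=3,log=-}
step 10 deliver 0→2: —
step 11 deliver 2→0: —
step 12 recover(2): 2={part,t=0,log=-}
step 13 crash(2): 2={✗part,t=0,log=-}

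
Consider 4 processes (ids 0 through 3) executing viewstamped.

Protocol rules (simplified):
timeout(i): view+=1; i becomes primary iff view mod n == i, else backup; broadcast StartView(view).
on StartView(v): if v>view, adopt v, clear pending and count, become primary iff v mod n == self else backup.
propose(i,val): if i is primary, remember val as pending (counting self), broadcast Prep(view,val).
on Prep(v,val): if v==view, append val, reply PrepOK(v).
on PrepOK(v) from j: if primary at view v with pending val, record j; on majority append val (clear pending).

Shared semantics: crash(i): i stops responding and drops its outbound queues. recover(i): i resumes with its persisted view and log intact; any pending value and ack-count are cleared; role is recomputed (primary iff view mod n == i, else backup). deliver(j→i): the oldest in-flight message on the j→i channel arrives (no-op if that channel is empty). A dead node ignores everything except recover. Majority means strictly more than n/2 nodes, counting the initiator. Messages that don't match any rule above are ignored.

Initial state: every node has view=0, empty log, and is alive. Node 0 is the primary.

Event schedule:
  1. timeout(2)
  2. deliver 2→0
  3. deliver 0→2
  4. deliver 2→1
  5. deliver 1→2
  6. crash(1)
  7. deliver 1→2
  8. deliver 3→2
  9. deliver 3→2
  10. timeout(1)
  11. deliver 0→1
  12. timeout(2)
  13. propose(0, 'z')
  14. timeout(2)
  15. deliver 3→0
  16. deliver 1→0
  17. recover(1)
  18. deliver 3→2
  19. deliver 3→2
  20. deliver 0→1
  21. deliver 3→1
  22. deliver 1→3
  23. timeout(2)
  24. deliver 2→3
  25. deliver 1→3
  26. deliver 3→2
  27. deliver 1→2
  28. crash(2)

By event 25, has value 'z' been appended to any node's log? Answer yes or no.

no

e1 timeout(2): 2[back,v=1,-]
e2 deliver 2→0: 0[back,v=1,-]
e3 deliver 0→2: ·
e4 deliver 2→1: 1[prim,v=1,-]
e5 deliver 1→2: ·
e6 crash(1): 1[✗prim,v=1,-]
e7 deliver 1→2: ·
e8 deliver 3→2: ·
e9 deliver 3→2: ·
e10 timeout(1): ·
e11 deliver 0→1: ·
e12 timeout(2): 2[prim,v=2,-]
e13 propose(0,'z'): ·
e14 timeout(2): 2[back,v=3,-]
e15 deliver 3→0: ·
e16 deliver 1→0: ·
e17 recover(1): 1[prim,v=1,-]
e18 deliver 3→2: ·
e19 deliver 3→2: ·
e20 deliver 0→1: ·
e21 deliver 3→1: ·
e22 deliver 1→3: ·
e23 timeout(2): 2[back,v=4,-]
e24 deliver 2→3: 3[back,v=1,-]
e25 deliver 1→3: ·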